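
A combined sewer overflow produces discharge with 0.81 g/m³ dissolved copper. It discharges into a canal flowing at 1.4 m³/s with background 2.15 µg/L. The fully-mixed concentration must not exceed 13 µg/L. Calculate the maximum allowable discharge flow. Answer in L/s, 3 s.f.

19.1 L/s

2.15 µg/L = 0.00215 mg/L.
13 µg/L = 0.013 mg/L.
Mass balance at complete mixing: C_std·(Q_w + Q_r) = Q_w·C_e + Q_r·C_b.
Rearranging, Q_w = Q_r·(C_std − C_b)/(C_e − C_std) = 1.4·(0.013 − 0.00215) / (0.81 − 0.013) = 0.01906 m³/s.
= 19.06 L/s.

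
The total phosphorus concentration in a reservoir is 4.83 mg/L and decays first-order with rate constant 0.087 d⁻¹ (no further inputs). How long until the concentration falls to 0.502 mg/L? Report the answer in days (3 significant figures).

26.0 d

t = ln(C₀/C)/k = ln(4.83/0.502)/0.087 = 2.264/0.087 = 26.02 d.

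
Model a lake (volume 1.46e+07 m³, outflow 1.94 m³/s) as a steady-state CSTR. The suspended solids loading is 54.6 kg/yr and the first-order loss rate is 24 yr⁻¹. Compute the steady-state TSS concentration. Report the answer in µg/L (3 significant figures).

Outflow Q = 1.94 m³/s × 3.156e+07 s/yr = 6.122e+07 m³/yr.
Steady-state CSTR mass balance: W = Q·C + k·V·C, so C = W/(Q + kV).
Q + kV = 6.122e+07 + 24·1.46e+07 = 4.116e+08 m³/yr.
C = 54.6/4.116e+08 = 1.326e-07 kg/m³ = 0.0001326 mg/L = 0.1326 µg/L.

0.133 µg/L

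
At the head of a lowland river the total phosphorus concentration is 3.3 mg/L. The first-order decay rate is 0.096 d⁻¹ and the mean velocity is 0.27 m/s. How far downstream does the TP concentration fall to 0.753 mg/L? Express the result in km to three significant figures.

359 km

From C = C₀·e^(−kt), t = ln(C₀/C)/k = ln(3.3/0.753)/0.096 = 1.478/0.096 = 15.39 d.
Distance = v·t = 0.27 m/s × 1.33e+06 s = 3.591e+05 m = 359.1 km.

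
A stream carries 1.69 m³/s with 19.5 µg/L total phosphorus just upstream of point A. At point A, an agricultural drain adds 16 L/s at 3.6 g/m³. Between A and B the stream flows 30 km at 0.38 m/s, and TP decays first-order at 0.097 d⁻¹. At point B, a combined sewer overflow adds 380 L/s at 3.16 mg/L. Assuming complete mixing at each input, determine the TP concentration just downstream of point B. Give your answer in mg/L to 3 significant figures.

0.615 mg/L

19.5 µg/L = 0.0195 mg/L.
16 L/s = 0.016 m³/s.
After input A: C = (1.69·0.0195 + 0.016·3.6) / 1.706 = 0.05308 mg/L.
Over the 30 km reach to input B (t = 7.895e+04 s = 0.9137 d), decay gives C = 0.05308·exp(−0.097·0.9137) = 0.04858 mg/L.
380 L/s = 0.38 m³/s.
After input B: C = (1.706·0.04858 + 0.38·3.16) / 2.086 = 0.6154 mg/L.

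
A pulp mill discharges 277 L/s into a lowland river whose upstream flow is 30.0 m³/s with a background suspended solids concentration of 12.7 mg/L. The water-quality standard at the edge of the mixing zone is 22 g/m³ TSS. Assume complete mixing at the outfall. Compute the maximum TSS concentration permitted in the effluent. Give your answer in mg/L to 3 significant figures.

1030 mg/L

277 L/s = 0.277 m³/s.
Mass balance: 22·30.28 = 0.277·Cₑ + 30·12.7.
Cₑ = (666.1 − 381) / 0.277 = 1029 mg/L.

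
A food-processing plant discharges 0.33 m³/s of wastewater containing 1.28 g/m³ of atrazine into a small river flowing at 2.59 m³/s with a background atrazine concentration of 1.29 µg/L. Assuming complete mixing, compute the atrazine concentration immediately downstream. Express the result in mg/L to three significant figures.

0.146 mg/L

1.29 µg/L = 0.00129 mg/L.
Flow-weighted mixing gives C = (0.33·1.28 + 2.59·0.00129) / (0.33 + 2.59) = 0.4257/2.92 = 0.1458 mg/L.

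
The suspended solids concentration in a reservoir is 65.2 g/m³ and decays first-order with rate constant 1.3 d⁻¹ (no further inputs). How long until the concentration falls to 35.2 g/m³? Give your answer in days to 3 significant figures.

0.474 d

t = ln(C₀/C)/k = ln(65.2/35.2)/1.3 = 0.6164/1.3 = 0.4742 d.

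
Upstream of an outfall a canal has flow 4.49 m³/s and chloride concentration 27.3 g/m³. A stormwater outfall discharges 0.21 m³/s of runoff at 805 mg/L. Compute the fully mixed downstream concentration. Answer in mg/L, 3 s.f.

Flow-weighted mixing gives C = (0.21·805 + 4.49·27.3) / (0.21 + 4.49) = 291.6/4.7 = 62.05 mg/L.

62.0 mg/L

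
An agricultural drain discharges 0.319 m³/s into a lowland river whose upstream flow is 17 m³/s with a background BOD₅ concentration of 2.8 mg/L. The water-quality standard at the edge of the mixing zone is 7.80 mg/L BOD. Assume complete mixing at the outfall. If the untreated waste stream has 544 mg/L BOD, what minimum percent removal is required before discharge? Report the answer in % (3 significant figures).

Mass balance: 7.8·17.32 = 0.319·Cₑ + 17·2.8.
Cₑ = (135.1 − 47.6) / 0.319 = 274.3 mg/L.
Required removal = 1 − 274.3/544 = 49.58 %.

49.6 %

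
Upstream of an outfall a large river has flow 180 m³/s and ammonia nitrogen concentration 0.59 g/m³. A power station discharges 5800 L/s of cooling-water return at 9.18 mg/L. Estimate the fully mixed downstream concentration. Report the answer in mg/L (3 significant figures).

5800 L/s = 5.8 m³/s.
Flow-weighted mixing gives C = (5.8·9.18 + 180·0.59) / (5.8 + 180) = 159.4/185.8 = 0.8581 mg/L.

0.858 mg/L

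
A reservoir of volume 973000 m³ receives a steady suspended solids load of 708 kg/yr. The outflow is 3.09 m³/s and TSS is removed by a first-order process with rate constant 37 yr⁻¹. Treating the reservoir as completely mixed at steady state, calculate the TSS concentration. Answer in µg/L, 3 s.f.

Outflow Q = 3.09 m³/s × 3.156e+07 s/yr = 9.751e+07 m³/yr.
Steady-state CSTR mass balance: W = Q·C + k·V·C, so C = W/(Q + kV).
Q + kV = 9.751e+07 + 37·973000 = 1.335e+08 m³/yr.
C = 708/1.335e+08 = 5.303e-06 kg/m³ = 0.005303 mg/L = 5.303 µg/L.

5.30 µg/L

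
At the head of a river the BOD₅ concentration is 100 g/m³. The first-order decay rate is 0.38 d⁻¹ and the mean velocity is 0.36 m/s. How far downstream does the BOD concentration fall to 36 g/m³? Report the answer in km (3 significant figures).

From C = C₀·e^(−kt), t = ln(C₀/C)/k = ln(100/36)/0.38 = 1.022/0.38 = 2.689 d.
Distance = v·t = 0.36 m/s × 2.323e+05 s = 8.362e+04 m = 83.62 km.

83.6 km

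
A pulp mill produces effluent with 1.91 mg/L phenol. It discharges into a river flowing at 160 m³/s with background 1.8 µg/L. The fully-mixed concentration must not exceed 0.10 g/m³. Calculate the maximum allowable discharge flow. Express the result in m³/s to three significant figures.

8.68 m³/s

1.8 µg/L = 0.0018 mg/L.
Mass balance at complete mixing: C_std·(Q_w + Q_r) = Q_w·C_e + Q_r·C_b.
Rearranging, Q_w = Q_r·(C_std − C_b)/(C_e − C_std) = 160·(0.1 − 0.0018) / (1.91 − 0.1) = 8.681 m³/s.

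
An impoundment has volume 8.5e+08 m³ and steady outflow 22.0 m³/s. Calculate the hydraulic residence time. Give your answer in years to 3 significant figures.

Q = 22.0 m³/s × 3.156e+07 s/yr = 6.943e+08 m³/yr.
Hydraulic residence time τ = V/Q = 8.5e+08/6.943e+08 = 1.224 yr.

1.22 yr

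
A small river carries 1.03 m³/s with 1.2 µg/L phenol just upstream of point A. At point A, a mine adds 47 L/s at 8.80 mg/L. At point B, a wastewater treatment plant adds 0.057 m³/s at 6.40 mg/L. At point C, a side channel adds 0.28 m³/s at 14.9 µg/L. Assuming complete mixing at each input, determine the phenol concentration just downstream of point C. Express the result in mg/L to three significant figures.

1.2 µg/L = 0.0012 mg/L.
47 L/s = 0.047 m³/s.
After input A: C = (1.03·0.0012 + 0.047·8.8) / 1.077 = 0.3852 mg/L.
After input B: C = (1.077·0.3852 + 0.057·6.4) / 1.134 = 0.6875 mg/L.
14.9 µg/L = 0.0149 mg/L.
After input C: C = (1.134·0.6875 + 0.28·0.0149) / 1.414 = 0.5543 mg/L.

0.554 mg/L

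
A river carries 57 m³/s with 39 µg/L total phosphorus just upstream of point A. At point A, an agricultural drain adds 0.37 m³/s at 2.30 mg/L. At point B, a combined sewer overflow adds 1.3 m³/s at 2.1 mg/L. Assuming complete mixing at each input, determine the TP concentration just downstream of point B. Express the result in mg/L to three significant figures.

39 µg/L = 0.039 mg/L.
After input A: C = (57·0.039 + 0.37·2.3) / 57.37 = 0.05358 mg/L.
After input B: C = (57.37·0.05358 + 1.3·2.1) / 58.67 = 0.09893 mg/L.

0.0989 mg/L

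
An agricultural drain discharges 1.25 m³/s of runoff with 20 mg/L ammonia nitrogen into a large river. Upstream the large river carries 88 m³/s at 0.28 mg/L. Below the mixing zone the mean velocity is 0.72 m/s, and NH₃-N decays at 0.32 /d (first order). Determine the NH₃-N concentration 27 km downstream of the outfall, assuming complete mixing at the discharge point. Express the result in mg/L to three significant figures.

After complete mixing, C₀ = (1.25·20 + 88·0.28) / 89.25 = 0.5562 mg/L.
Travel time t = 2.7e+04 m / 0.72 m/s = 3.75e+04 s = 0.434 d.
C = 0.5562·exp(−0.32·0.434) = 0.5562·0.8703 = 0.4841 mg/L.

0.484 mg/L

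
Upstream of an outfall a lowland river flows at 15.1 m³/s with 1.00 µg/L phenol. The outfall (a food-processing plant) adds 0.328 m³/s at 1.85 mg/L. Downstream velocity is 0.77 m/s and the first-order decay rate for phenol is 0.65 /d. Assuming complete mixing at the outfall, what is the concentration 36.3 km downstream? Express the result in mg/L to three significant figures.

0.0283 mg/L

1.00 µg/L = 0.001 mg/L.
After complete mixing, C₀ = (0.328·1.85 + 15.1·0.001) / 15.43 = 0.04031 mg/L.
Travel time t = 3.63e+04 m / 0.77 m/s = 4.714e+04 s = 0.5456 d.
C = 0.04031·exp(−0.65·0.5456) = 0.04031·0.7014 = 0.02827 mg/L.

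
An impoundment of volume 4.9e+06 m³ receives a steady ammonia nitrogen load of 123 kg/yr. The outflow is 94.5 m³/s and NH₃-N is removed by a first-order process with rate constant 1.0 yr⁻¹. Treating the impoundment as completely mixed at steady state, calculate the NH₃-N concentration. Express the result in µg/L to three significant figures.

0.0412 µg/L

Outflow Q = 94.5 m³/s × 3.156e+07 s/yr = 2.982e+09 m³/yr.
Steady-state CSTR mass balance: W = Q·C + k·V·C, so C = W/(Q + kV).
Q + kV = 2.982e+09 + 1.0·4.9e+06 = 2.987e+09 m³/yr.
C = 123/2.987e+09 = 4.118e-08 kg/m³ = 4.118e-05 mg/L = 0.04118 µg/L.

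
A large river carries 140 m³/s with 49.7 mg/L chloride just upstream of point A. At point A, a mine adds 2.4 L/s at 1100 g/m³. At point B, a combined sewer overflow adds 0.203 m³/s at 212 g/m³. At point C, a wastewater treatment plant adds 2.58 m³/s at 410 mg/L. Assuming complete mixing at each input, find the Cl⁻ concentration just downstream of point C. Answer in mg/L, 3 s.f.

56.5 mg/L

2.4 L/s = 0.0024 m³/s.
After input A: C = (140·49.7 + 0.0024·1100) / 140 = 49.72 mg/L.
After input B: C = (140·49.72 + 0.203·212) / 140.2 = 49.95 mg/L.
After input C: C = (140.2·49.95 + 2.58·410) / 142.8 = 56.46 mg/L.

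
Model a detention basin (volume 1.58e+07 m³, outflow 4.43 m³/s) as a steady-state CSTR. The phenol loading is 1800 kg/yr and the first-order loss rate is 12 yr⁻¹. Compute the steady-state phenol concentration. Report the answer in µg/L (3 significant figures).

5.46 µg/L

Outflow Q = 4.43 m³/s × 3.156e+07 s/yr = 1.398e+08 m³/yr.
Steady-state CSTR mass balance: W = Q·C + k·V·C, so C = W/(Q + kV).
Q + kV = 1.398e+08 + 12·1.58e+07 = 3.294e+08 m³/yr.
C = 1800/3.294e+08 = 5.464e-06 kg/m³ = 0.005464 mg/L = 5.464 µg/L.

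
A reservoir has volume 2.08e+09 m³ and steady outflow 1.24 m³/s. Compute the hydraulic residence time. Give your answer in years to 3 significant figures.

53.2 yr

Q = 1.24 m³/s × 3.156e+07 s/yr = 3.913e+07 m³/yr.
Hydraulic residence time τ = V/Q = 2.08e+09/3.913e+07 = 53.15 yr.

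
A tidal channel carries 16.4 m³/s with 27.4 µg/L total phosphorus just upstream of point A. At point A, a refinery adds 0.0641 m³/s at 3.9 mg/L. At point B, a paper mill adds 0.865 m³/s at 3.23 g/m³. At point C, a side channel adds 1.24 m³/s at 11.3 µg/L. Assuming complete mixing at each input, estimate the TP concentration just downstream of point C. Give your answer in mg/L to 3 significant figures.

0.189 mg/L

27.4 µg/L = 0.0274 mg/L.
After input A: C = (16.4·0.0274 + 0.0641·3.9) / 16.46 = 0.04248 mg/L.
After input B: C = (16.46·0.04248 + 0.865·3.23) / 17.33 = 0.2016 mg/L.
11.3 µg/L = 0.0113 mg/L.
After input C: C = (17.33·0.2016 + 1.24·0.0113) / 18.57 = 0.1889 mg/L.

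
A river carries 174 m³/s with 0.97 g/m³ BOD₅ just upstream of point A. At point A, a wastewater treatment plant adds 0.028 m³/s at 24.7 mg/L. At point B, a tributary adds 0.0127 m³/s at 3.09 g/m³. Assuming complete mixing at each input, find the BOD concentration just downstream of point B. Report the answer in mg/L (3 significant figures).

0.974 mg/L

After input A: C = (174·0.97 + 0.028·24.7) / 174 = 0.9738 mg/L.
After input B: C = (174·0.9738 + 0.0127·3.09) / 174 = 0.974 mg/L.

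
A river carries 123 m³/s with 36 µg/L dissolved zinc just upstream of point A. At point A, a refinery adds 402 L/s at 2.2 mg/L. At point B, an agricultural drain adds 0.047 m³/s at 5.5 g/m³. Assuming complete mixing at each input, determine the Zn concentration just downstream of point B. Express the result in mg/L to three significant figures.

0.0451 mg/L

36 µg/L = 0.036 mg/L.
402 L/s = 0.402 m³/s.
After input A: C = (123·0.036 + 0.402·2.2) / 123.4 = 0.04305 mg/L.
After input B: C = (123.4·0.04305 + 0.047·5.5) / 123.4 = 0.04513 mg/L.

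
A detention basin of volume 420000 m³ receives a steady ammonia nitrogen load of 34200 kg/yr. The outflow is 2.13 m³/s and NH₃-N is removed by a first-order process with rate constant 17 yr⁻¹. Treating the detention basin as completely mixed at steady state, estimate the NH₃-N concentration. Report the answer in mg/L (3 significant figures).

0.460 mg/L

Outflow Q = 2.13 m³/s × 3.156e+07 s/yr = 6.722e+07 m³/yr.
Steady-state CSTR mass balance: W = Q·C + k·V·C, so C = W/(Q + kV).
Q + kV = 6.722e+07 + 17·420000 = 7.436e+07 m³/yr.
C = 34200/7.436e+07 = 0.0004599 kg/m³ = 0.4599 mg/L.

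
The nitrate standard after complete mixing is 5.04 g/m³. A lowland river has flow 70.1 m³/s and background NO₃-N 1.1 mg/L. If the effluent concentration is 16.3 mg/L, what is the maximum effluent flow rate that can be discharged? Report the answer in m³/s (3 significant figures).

24.5 m³/s

Mass balance at complete mixing: C_std·(Q_w + Q_r) = Q_w·C_e + Q_r·C_b.
Rearranging, Q_w = Q_r·(C_std − C_b)/(C_e − C_std) = 70.1·(5.04 − 1.1) / (16.3 − 5.04) = 24.53 m³/s.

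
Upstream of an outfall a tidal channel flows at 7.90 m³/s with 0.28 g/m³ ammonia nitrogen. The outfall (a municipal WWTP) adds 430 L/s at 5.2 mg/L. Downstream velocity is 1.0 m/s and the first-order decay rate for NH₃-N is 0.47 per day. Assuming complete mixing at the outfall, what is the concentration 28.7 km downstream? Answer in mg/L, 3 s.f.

430 L/s = 0.43 m³/s.
After complete mixing, C₀ = (0.43·5.2 + 7.9·0.28) / 8.33 = 0.534 mg/L.
Travel time t = 2.87e+04 m / 1.0 m/s = 2.87e+04 s = 0.3322 d.
C = 0.534·exp(−0.47·0.3322) = 0.534·0.8555 = 0.4568 mg/L.

0.457 mg/L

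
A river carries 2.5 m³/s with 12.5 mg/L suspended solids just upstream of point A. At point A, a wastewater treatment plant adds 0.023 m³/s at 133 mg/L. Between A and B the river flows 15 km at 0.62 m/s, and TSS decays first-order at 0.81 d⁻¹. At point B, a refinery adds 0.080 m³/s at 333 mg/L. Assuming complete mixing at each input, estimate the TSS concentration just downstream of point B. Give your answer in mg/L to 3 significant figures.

After input A: C = (2.5·12.5 + 0.023·133) / 2.523 = 13.6 mg/L.
Over the 15 km reach to input B (t = 2.419e+04 s = 0.28 d), decay gives C = 13.6·exp(−0.81·0.28) = 10.84 mg/L.
After input B: C = (2.523·10.84 + 0.08·333) / 2.603 = 20.74 mg/L.

20.7 mg/L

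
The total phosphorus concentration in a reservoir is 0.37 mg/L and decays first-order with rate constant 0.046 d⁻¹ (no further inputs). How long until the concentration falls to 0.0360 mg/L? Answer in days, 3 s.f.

50.7 d

t = ln(C₀/C)/k = ln(0.37/0.0360)/0.046 = 2.33/0.046 = 50.65 d.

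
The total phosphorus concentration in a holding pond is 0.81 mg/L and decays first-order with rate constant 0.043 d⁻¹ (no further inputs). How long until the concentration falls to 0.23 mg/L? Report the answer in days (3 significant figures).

29.3 d

t = ln(C₀/C)/k = ln(0.81/0.23)/0.043 = 1.259/0.043 = 29.28 d.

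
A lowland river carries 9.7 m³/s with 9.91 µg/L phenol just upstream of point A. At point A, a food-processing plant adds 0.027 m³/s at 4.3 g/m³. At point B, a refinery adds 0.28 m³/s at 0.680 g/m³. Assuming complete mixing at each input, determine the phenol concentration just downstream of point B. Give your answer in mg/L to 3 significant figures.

0.0402 mg/L

9.91 µg/L = 0.00991 mg/L.
After input A: C = (9.7·0.00991 + 0.027·4.3) / 9.727 = 0.02182 mg/L.
After input B: C = (9.727·0.02182 + 0.28·0.68) / 10.01 = 0.04023 mg/L.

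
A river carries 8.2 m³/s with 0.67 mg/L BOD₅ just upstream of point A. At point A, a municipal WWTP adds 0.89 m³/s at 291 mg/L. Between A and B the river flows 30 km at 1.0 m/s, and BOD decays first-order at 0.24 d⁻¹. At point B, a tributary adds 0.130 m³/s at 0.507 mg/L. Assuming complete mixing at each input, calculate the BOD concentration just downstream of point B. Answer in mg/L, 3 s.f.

26.4 mg/L

After input A: C = (8.2·0.67 + 0.89·291) / 9.09 = 29.1 mg/L.
Over the 30 km reach to input B (t = 3e+04 s = 0.3472 d), decay gives C = 29.1·exp(−0.24·0.3472) = 26.77 mg/L.
After input B: C = (9.09·26.77 + 0.13·0.507) / 9.22 = 26.4 mg/L.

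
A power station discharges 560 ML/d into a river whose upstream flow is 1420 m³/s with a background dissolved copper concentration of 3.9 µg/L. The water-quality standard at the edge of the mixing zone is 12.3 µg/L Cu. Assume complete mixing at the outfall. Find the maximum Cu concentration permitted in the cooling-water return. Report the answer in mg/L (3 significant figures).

560 ML/d = 6.481 m³/s.
3.9 µg/L = 0.0039 mg/L.
12.3 µg/L = 0.0123 mg/L.
Mass balance: 0.0123·1426 = 6.481·Cₑ + 1420·0.0039.
Cₑ = (17.55 − 5.538) / 6.481 = 1.853 mg/L.

1.85 mg/L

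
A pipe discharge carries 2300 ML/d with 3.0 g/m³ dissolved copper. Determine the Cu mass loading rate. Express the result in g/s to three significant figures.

79.9 g/s

2300 ML/d = 26.62 m³/s.
Mass flux = Q·C = 26.62 m³/s × 3 g/m³ = 79.86 g/s.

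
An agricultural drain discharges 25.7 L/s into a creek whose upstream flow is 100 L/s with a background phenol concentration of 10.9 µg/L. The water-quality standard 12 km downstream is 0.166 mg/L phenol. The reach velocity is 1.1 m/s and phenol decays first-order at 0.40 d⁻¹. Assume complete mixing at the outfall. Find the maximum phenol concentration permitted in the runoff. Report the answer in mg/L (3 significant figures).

0.812 mg/L

25.7 L/s = 0.0257 m³/s.
100 L/s = 0.1 m³/s.
10.9 µg/L = 0.0109 mg/L.
Travel time to the compliance point: t = 1.2e+04/1.1 = 1.091e+04 s = 0.1263 d; decay factor exp(−0.40·0.1263) = 0.9507.
So the concentration just after mixing may be at most 0.166/0.9507 = 0.1746 mg/L.
Mass balance: 0.1746·0.1257 = 0.0257·Cₑ + 0.1·0.0109.
Cₑ = (0.02195 − 0.00109) / 0.0257 = 0.8116 mg/L.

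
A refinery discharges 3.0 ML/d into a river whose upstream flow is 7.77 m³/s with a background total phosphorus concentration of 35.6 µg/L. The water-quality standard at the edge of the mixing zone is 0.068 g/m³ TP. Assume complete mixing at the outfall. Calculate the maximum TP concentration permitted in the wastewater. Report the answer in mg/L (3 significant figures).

7.32 mg/L

3.0 ML/d = 0.03472 m³/s.
35.6 µg/L = 0.0356 mg/L.
Mass balance: 0.068·7.805 = 0.03472·Cₑ + 7.77·0.0356.
Cₑ = (0.5307 − 0.2766) / 0.03472 = 7.318 mg/L.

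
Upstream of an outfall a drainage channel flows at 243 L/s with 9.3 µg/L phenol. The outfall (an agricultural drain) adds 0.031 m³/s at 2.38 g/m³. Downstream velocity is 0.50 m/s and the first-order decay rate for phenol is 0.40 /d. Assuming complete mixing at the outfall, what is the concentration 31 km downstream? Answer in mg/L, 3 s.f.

243 L/s = 0.243 m³/s.
9.3 µg/L = 0.0093 mg/L.
After complete mixing, C₀ = (0.031·2.38 + 0.243·0.0093) / 0.274 = 0.2775 mg/L.
Travel time t = 3.1e+04 m / 0.50 m/s = 6.2e+04 s = 0.7176 d.
C = 0.2775·exp(−0.40·0.7176) = 0.2775·0.7505 = 0.2083 mg/L.

0.208 mg/L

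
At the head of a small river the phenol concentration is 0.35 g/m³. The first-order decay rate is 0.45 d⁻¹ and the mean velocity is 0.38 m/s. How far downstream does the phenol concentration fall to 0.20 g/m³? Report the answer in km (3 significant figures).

From C = C₀·e^(−kt), t = ln(C₀/C)/k = ln(0.35/0.20)/0.45 = 0.5596/0.45 = 1.244 d.
Distance = v·t = 0.38 m/s × 1.074e+05 s = 4.083e+04 m = 40.83 km.

40.8 km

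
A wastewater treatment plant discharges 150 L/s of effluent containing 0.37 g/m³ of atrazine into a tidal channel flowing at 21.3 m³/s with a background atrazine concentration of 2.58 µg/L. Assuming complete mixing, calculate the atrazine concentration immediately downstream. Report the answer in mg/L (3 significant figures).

0.00515 mg/L

150 L/s = 0.15 m³/s.
2.58 µg/L = 0.00258 mg/L.
By mass balance at complete mixing, C = (0.15·0.37 + 21.3·0.00258) / (0.15 + 21.3) = 0.1105/21.45 = 0.005149 mg/L.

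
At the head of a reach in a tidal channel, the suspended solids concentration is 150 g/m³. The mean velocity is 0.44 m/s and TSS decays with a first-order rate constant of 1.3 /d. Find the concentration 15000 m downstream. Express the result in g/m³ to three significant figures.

Travel time t = 15000 m / 0.44 m/s = 1.5e+04/0.44 = 3.409e+04 s = 0.3946 d.
First-order decay: C = 150·exp(−1.3·0.3946) = 150·0.5987 = 89.81 g/m³.

89.8 g/m³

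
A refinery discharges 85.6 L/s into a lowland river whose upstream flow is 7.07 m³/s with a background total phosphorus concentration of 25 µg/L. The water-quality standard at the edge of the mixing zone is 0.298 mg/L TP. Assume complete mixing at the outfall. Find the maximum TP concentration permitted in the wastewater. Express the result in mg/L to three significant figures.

22.8 mg/L

85.6 L/s = 0.0856 m³/s.
25 µg/L = 0.025 mg/L.
Mass balance: 0.298·7.156 = 0.0856·Cₑ + 7.07·0.025.
Cₑ = (2.132 − 0.1768) / 0.0856 = 22.85 mg/L.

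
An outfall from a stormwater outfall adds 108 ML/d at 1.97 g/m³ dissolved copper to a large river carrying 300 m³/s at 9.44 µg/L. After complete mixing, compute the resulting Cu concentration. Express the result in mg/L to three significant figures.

108 ML/d = 1.25 m³/s.
9.44 µg/L = 0.00944 mg/L.
By mass balance at complete mixing, C = (1.25·1.97 + 300·0.00944) / (1.25 + 300) = 5.295/301.2 = 0.01758 mg/L.

0.0176 mg/L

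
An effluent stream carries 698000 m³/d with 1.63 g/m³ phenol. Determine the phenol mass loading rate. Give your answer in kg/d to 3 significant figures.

698000 m³/d = 8.079 m³/s.
Mass flux = Q·C = 8.079 m³/s × 1.63 g/m³ = 13.17 g/s.
= 13.17 g/s × 86.4 = 1138 kg/d.

1140 kg/d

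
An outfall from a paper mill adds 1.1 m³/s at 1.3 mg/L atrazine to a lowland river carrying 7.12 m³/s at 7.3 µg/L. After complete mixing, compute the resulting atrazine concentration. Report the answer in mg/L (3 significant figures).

7.3 µg/L = 0.0073 mg/L.
Conservation of mass across the mixing zone: C = (1.1·1.3 + 7.12·0.0073) / (1.1 + 7.12) = 1.482/8.22 = 0.1803 mg/L.

0.180 mg/L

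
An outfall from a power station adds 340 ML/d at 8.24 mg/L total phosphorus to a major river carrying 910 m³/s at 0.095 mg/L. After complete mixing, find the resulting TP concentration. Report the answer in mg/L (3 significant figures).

340 ML/d = 3.935 m³/s.
By mass balance at complete mixing, C = (3.935·8.24 + 910·0.095) / (3.935 + 910) = 118.9/913.9 = 0.1301 mg/L.

0.130 mg/L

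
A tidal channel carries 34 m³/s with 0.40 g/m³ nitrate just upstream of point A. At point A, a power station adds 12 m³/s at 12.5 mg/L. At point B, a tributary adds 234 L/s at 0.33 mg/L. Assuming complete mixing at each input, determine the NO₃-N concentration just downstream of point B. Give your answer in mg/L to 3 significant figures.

3.54 mg/L

After input A: C = (34·0.4 + 12·12.5) / 46 = 3.557 mg/L.
234 L/s = 0.234 m³/s.
After input B: C = (46·3.557 + 0.234·0.33) / 46.23 = 3.54 mg/L.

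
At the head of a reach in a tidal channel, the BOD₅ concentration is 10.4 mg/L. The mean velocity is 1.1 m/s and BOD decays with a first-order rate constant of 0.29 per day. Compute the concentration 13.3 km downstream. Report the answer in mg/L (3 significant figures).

9.99 mg/L

Travel time t = 13.3 km / 1.1 m/s = 1.33e+04/1.1 = 1.209e+04 s = 0.1399 d.
First-order decay: C = 10.4·exp(−0.29·0.1399) = 10.4·0.9602 = 9.986 mg/L.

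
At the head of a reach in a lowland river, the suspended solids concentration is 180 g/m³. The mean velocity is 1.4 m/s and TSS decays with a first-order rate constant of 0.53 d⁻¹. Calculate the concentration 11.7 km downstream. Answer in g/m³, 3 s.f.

171 g/m³

Travel time t = 11.7 km / 1.4 m/s = 1.17e+04/1.4 = 8357 s = 0.09673 d.
First-order decay: C = 180·exp(−0.53·0.09673) = 180·0.95 = 171 g/m³.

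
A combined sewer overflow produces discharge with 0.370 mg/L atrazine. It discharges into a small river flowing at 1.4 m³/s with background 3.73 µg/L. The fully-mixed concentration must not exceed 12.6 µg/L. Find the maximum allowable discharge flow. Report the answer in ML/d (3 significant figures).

3.73 µg/L = 0.00373 mg/L.
12.6 µg/L = 0.0126 mg/L.
Mass balance at complete mixing: C_std·(Q_w + Q_r) = Q_w·C_e + Q_r·C_b.
Rearranging, Q_w = Q_r·(C_std − C_b)/(C_e − C_std) = 1.4·(0.0126 − 0.00373) / (0.37 − 0.0126) = 0.03475 m³/s.
= 3.002 ML/d.

3.00 ML/d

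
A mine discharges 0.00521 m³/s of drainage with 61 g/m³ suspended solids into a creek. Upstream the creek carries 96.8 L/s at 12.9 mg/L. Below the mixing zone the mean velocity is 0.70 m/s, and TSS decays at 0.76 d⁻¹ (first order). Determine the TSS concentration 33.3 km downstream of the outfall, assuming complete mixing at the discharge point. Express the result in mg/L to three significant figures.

10.1 mg/L

96.8 L/s = 0.0968 m³/s.
After complete mixing, C₀ = (0.00521·61 + 0.0968·12.9) / 0.102 = 15.36 mg/L.
Travel time t = 3.33e+04 m / 0.70 m/s = 4.757e+04 s = 0.5506 d.
C = 15.36·exp(−0.76·0.5506) = 15.36·0.6581 = 10.11 mg/L.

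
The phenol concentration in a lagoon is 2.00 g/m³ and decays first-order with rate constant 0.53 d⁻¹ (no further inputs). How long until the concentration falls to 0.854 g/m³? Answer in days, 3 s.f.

t = ln(C₀/C)/k = ln(2.00/0.854)/0.53 = 0.851/0.53 = 1.606 d.

1.61 d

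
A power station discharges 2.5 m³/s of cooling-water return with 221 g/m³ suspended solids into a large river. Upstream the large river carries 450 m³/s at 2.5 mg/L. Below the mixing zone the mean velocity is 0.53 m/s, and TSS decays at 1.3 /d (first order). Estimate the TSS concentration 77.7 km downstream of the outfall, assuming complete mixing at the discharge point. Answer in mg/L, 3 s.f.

0.408 mg/L

After complete mixing, C₀ = (2.5·221 + 450·2.5) / 452.5 = 3.707 mg/L.
Travel time t = 7.77e+04 m / 0.53 m/s = 1.466e+05 s = 1.697 d.
C = 3.707·exp(−1.3·1.697) = 3.707·0.1102 = 0.4084 mg/L.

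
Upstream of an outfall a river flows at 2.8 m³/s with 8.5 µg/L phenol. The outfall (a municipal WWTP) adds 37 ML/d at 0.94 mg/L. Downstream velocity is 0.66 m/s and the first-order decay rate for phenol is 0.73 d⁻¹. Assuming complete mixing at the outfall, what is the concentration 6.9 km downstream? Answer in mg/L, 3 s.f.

37 ML/d = 0.4282 m³/s.
8.5 µg/L = 0.0085 mg/L.
After complete mixing, C₀ = (0.4282·0.94 + 2.8·0.0085) / 3.228 = 0.1321 mg/L.
Travel time t = 6900 m / 0.66 m/s = 1.045e+04 s = 0.121 d.
C = 0.1321·exp(−0.73·0.121) = 0.1321·0.9155 = 0.1209 mg/L.

0.121 mg/L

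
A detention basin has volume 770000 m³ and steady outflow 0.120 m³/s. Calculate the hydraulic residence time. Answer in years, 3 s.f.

0.203 yr

Q = 0.120 m³/s × 3.156e+07 s/yr = 3.787e+06 m³/yr.
Hydraulic residence time τ = V/Q = 770000/3.787e+06 = 0.2033 yr.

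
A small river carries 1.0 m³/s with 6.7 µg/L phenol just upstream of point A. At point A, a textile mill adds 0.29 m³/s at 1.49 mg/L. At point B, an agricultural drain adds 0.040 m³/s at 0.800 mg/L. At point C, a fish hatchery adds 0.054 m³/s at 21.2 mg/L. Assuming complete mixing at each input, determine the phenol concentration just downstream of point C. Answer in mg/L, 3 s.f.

1.17 mg/L

6.7 µg/L = 0.0067 mg/L.
After input A: C = (1·0.0067 + 0.29·1.49) / 1.29 = 0.3402 mg/L.
After input B: C = (1.29·0.3402 + 0.04·0.8) / 1.33 = 0.354 mg/L.
After input C: C = (1.33·0.354 + 0.054·21.2) / 1.384 = 1.167 mg/L.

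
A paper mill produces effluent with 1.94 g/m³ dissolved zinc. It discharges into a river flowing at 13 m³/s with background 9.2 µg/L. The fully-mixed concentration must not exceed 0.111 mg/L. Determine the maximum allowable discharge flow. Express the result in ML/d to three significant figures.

62.5 ML/d

9.2 µg/L = 0.0092 mg/L.
Mass balance at complete mixing: C_std·(Q_w + Q_r) = Q_w·C_e + Q_r·C_b.
Rearranging, Q_w = Q_r·(C_std − C_b)/(C_e − C_std) = 13·(0.111 − 0.0092) / (1.94 − 0.111) = 0.7236 m³/s.
= 62.52 ML/d.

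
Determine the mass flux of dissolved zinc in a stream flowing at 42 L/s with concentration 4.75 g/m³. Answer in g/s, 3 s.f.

42 L/s = 0.042 m³/s.
Mass flux = Q·C = 0.042 m³/s × 4.75 g/m³ = 0.1995 g/s.

0.200 g/s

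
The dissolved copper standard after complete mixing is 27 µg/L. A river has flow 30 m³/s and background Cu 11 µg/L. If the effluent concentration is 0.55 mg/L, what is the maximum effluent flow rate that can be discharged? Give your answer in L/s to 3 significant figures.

11 µg/L = 0.011 mg/L.
27 µg/L = 0.027 mg/L.
Mass balance at complete mixing: C_std·(Q_w + Q_r) = Q_w·C_e + Q_r·C_b.
Rearranging, Q_w = Q_r·(C_std − C_b)/(C_e − C_std) = 30·(0.027 − 0.011) / (0.55 − 0.027) = 0.9178 m³/s.
= 917.8 L/s.

918 L/s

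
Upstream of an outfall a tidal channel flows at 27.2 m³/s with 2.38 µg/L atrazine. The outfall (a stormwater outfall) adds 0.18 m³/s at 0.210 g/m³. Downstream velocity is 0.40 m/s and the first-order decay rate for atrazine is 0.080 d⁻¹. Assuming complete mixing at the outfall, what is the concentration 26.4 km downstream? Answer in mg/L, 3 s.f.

2.38 µg/L = 0.00238 mg/L.
After complete mixing, C₀ = (0.18·0.21 + 27.2·0.00238) / 27.38 = 0.003745 mg/L.
Travel time t = 2.64e+04 m / 0.40 m/s = 6.6e+04 s = 0.7639 d.
C = 0.003745·exp(−0.080·0.7639) = 0.003745·0.9407 = 0.003523 mg/L.

0.00352 mg/L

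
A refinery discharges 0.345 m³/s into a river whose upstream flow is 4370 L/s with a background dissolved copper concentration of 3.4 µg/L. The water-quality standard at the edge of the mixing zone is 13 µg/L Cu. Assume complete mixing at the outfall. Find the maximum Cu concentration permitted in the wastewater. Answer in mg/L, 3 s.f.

0.135 mg/L

4370 L/s = 4.37 m³/s.
3.4 µg/L = 0.0034 mg/L.
13 µg/L = 0.013 mg/L.
Mass balance: 0.013·4.715 = 0.345·Cₑ + 4.37·0.0034.
Cₑ = (0.0613 − 0.01486) / 0.345 = 0.1346 mg/L.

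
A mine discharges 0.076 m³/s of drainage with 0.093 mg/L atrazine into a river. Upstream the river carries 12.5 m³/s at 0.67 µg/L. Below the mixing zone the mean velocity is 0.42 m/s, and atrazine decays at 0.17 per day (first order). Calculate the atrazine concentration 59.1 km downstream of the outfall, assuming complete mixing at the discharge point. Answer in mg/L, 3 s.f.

0.000931 mg/L

0.67 µg/L = 0.00067 mg/L.
After complete mixing, C₀ = (0.076·0.093 + 12.5·0.00067) / 12.58 = 0.001228 mg/L.
Travel time t = 5.91e+04 m / 0.42 m/s = 1.407e+05 s = 1.629 d.
C = 0.001228·exp(−0.17·1.629) = 0.001228·0.7582 = 0.000931 mg/L.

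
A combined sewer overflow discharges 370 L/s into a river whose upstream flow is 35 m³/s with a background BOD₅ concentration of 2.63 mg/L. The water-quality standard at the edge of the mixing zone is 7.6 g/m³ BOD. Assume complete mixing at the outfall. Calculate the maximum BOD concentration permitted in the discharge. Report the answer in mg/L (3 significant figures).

478 mg/L

370 L/s = 0.37 m³/s.
Mass balance: 7.6·35.37 = 0.37·Cₑ + 35·2.63.
Cₑ = (268.8 − 92.05) / 0.37 = 477.7 mg/L.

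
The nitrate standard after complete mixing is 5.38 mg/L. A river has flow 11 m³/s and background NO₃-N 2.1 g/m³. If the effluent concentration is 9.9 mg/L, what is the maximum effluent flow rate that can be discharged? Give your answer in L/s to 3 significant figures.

Mass balance at complete mixing: C_std·(Q_w + Q_r) = Q_w·C_e + Q_r·C_b.
Rearranging, Q_w = Q_r·(C_std − C_b)/(C_e − C_std) = 11·(5.38 − 2.1) / (9.9 − 5.38) = 7.982 m³/s.
= 7982 L/s.

7980 L/s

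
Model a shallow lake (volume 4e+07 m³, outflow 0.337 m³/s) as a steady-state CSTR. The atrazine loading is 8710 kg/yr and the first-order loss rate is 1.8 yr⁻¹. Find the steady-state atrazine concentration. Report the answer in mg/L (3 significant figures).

0.105 mg/L

Outflow Q = 0.337 m³/s × 3.156e+07 s/yr = 1.063e+07 m³/yr.
Steady-state CSTR mass balance: W = Q·C + k·V·C, so C = W/(Q + kV).
Q + kV = 1.063e+07 + 1.8·4e+07 = 8.263e+07 m³/yr.
C = 8710/8.263e+07 = 0.0001054 kg/m³ = 0.1054 mg/L.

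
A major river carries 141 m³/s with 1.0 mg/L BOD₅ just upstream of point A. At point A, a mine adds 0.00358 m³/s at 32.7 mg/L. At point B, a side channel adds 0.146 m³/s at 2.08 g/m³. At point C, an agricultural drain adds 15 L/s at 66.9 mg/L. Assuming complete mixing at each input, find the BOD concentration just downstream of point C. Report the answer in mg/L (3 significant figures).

After input A: C = (141·1 + 0.00358·32.7) / 141 = 1.001 mg/L.
After input B: C = (141·1.001 + 0.146·2.08) / 141.1 = 1.002 mg/L.
15 L/s = 0.015 m³/s.
After input C: C = (141.1·1.002 + 0.015·66.9) / 141.2 = 1.009 mg/L.

1.01 mg/L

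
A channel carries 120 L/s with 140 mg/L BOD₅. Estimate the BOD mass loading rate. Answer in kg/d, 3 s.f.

1450 kg/d

120 L/s = 0.12 m³/s.
Mass flux = Q·C = 0.12 m³/s × 140 g/m³ = 16.8 g/s.
= 16.8 g/s × 86.4 = 1452 kg/d.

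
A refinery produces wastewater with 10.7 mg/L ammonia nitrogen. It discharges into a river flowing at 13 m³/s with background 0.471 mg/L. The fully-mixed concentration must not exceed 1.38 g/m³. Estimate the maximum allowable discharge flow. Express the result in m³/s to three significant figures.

1.27 m³/s

Mass balance at complete mixing: C_std·(Q_w + Q_r) = Q_w·C_e + Q_r·C_b.
Rearranging, Q_w = Q_r·(C_std − C_b)/(C_e − C_std) = 13·(1.38 − 0.471) / (10.7 − 1.38) = 1.268 m³/s.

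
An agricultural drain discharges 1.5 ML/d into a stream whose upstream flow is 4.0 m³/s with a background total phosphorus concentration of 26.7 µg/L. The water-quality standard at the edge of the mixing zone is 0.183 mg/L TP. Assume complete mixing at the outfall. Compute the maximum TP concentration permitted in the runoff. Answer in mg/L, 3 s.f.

1.5 ML/d = 0.01736 m³/s.
26.7 µg/L = 0.0267 mg/L.
Mass balance: 0.183·4.017 = 0.01736·Cₑ + 4·0.0267.
Cₑ = (0.7352 − 0.1068) / 0.01736 = 36.19 mg/L.

36.2 mg/L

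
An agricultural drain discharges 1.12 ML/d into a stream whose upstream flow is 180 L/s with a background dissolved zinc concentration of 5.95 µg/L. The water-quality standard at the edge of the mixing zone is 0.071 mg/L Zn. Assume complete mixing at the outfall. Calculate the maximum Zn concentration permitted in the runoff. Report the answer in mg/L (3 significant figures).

0.974 mg/L

1.12 ML/d = 0.01296 m³/s.
180 L/s = 0.18 m³/s.
5.95 µg/L = 0.00595 mg/L.
Mass balance: 0.071·0.193 = 0.01296·Cₑ + 0.18·0.00595.
Cₑ = (0.0137 − 0.001071) / 0.01296 = 0.9743 mg/L.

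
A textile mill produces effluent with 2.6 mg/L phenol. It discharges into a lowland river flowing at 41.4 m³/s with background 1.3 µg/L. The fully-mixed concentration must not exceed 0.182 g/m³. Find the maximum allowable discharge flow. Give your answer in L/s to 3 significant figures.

1.3 µg/L = 0.0013 mg/L.
Mass balance at complete mixing: C_std·(Q_w + Q_r) = Q_w·C_e + Q_r·C_b.
Rearranging, Q_w = Q_r·(C_std − C_b)/(C_e − C_std) = 41.4·(0.182 − 0.0013) / (2.6 − 0.182) = 3.094 m³/s.
= 3094 L/s.

3090 L/s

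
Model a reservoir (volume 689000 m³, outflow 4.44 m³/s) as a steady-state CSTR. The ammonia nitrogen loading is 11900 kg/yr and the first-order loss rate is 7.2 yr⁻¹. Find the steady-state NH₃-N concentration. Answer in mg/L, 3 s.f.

0.0820 mg/L

Outflow Q = 4.44 m³/s × 3.156e+07 s/yr = 1.401e+08 m³/yr.
Steady-state CSTR mass balance: W = Q·C + k·V·C, so C = W/(Q + kV).
Q + kV = 1.401e+08 + 7.2·689000 = 1.451e+08 m³/yr.
C = 11900/1.451e+08 = 8.203e-05 kg/m³ = 0.08203 mg/L.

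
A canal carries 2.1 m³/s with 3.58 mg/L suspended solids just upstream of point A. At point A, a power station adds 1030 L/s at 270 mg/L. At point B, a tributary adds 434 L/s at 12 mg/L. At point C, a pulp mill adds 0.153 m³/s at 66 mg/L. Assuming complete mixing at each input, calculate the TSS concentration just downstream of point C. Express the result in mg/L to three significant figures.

81.0 mg/L

1030 L/s = 1.03 m³/s.
After input A: C = (2.1·3.58 + 1.03·270) / 3.13 = 91.25 mg/L.
434 L/s = 0.434 m³/s.
After input B: C = (3.13·91.25 + 0.434·12) / 3.564 = 81.6 mg/L.
After input C: C = (3.564·81.6 + 0.153·66) / 3.717 = 80.96 mg/L.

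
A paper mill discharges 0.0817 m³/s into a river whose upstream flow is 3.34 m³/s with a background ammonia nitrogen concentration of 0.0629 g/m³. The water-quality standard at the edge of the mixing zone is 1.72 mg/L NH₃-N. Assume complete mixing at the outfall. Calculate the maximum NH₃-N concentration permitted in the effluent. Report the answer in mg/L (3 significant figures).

Mass balance: 1.72·3.422 = 0.0817·Cₑ + 3.34·0.0629.
Cₑ = (5.885 − 0.2101) / 0.0817 = 69.46 mg/L.

69.5 mg/L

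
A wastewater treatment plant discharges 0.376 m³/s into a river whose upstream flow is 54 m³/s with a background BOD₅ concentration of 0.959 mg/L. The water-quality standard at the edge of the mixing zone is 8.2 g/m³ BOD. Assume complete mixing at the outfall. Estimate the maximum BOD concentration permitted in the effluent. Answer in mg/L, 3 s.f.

Mass balance: 8.2·54.38 = 0.376·Cₑ + 54·0.959.
Cₑ = (445.9 − 51.79) / 0.376 = 1048 mg/L.

1050 mg/L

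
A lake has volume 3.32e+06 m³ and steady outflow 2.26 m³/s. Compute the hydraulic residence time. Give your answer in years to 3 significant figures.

0.0466 yr

Q = 2.26 m³/s × 3.156e+07 s/yr = 7.132e+07 m³/yr.
Hydraulic residence time τ = V/Q = 3.32e+06/7.132e+07 = 0.04655 yr.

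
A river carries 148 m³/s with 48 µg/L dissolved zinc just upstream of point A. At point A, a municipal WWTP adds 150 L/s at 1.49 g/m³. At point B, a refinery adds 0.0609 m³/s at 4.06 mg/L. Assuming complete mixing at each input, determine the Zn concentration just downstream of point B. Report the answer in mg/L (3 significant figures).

48 µg/L = 0.048 mg/L.
150 L/s = 0.15 m³/s.
After input A: C = (148·0.048 + 0.15·1.49) / 148.2 = 0.04946 mg/L.
After input B: C = (148.2·0.04946 + 0.0609·4.06) / 148.2 = 0.05111 mg/L.

0.0511 mg/L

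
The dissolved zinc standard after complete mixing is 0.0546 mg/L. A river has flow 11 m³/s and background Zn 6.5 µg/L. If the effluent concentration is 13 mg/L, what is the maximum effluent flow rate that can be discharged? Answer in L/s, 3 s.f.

6.5 µg/L = 0.0065 mg/L.
Mass balance at complete mixing: C_std·(Q_w + Q_r) = Q_w·C_e + Q_r·C_b.
Rearranging, Q_w = Q_r·(C_std − C_b)/(C_e − C_std) = 11·(0.0546 − 0.0065) / (13 − 0.0546) = 0.04087 m³/s.
= 40.87 L/s.

40.9 L/s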